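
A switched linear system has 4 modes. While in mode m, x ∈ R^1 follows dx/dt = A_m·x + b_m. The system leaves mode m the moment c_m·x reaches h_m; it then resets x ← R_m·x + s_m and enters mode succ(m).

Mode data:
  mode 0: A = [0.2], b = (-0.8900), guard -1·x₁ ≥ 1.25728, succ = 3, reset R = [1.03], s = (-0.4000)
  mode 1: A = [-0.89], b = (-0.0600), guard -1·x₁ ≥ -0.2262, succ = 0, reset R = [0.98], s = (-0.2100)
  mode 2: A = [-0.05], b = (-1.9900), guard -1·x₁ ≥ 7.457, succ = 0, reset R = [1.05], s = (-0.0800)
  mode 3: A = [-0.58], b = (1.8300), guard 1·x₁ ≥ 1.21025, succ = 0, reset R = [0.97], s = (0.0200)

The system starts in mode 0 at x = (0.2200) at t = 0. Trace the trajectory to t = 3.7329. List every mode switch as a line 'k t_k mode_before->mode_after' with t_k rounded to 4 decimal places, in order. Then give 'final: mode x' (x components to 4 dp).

1 1.4977 0->3
2 3.0732 3->0
final: 0 0.7347

Mode 0: guard c·x = 1.2573 hit at Δt = 1.4977 (t = 1.4977), x⁻ = (-1.2573) → reset → x⁺ = (-1.6950), jump to mode 3
Mode 3: guard c·x = 1.2103 hit at Δt = 1.5755 (t = 3.0732), x⁻ = (1.2102) → reset → x⁺ = (1.1939), jump to mode 0
Mode 0: flow for 0.6597 to horizon, guard not reached → x = (0.7347)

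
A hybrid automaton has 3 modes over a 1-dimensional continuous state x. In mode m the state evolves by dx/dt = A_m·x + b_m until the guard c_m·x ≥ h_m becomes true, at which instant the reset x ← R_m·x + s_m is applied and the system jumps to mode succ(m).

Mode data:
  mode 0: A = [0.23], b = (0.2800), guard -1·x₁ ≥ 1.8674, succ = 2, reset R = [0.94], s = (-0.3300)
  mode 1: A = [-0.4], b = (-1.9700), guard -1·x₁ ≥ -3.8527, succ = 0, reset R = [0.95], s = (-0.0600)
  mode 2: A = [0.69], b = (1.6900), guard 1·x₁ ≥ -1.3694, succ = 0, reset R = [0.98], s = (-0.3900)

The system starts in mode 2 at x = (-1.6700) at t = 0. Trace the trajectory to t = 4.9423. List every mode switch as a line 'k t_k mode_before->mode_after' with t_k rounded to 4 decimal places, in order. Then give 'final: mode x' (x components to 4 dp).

1 0.4728 2->0
2 1.4883 0->2
3 3.0646 2->0
4 4.0801 0->2
final: 2 -1.7895

Mode 2: guard c·x = -1.3694 hit at Δt = 0.4728 (t = 0.4728), x⁻ = (-1.3694) → reset → x⁺ = (-1.7320), jump to mode 0
Mode 0: guard c·x = 1.8674 hit at Δt = 1.0155 (t = 1.4883), x⁻ = (-1.8674) → reset → x⁺ = (-2.0854), jump to mode 2
Mode 2: guard c·x = -1.3694 hit at Δt = 1.5763 (t = 3.0646), x⁻ = (-1.3694) → reset → x⁺ = (-1.7320), jump to mode 0
Mode 0: guard c·x = 1.8674 hit at Δt = 1.0155 (t = 4.0801), x⁻ = (-1.8674) → reset → x⁺ = (-2.0854), jump to mode 2
Mode 2: flow for 0.8622 to horizon, guard not reached → x = (-1.7895)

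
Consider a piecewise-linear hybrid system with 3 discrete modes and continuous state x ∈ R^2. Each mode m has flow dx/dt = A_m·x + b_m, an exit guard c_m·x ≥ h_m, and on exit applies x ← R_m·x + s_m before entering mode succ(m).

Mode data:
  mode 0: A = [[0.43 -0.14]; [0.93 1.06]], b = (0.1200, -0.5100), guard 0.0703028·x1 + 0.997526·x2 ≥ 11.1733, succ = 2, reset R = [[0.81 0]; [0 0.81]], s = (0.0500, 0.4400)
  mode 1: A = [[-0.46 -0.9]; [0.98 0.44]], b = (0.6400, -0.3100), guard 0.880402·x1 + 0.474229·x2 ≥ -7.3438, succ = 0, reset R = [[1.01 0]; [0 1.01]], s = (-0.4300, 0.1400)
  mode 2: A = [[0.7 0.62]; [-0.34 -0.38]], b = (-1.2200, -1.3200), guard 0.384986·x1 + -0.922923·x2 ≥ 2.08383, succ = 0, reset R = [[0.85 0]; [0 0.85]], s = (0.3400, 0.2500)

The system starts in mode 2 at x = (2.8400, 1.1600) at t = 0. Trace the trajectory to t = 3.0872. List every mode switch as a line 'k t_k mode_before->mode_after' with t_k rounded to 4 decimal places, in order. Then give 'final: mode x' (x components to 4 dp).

Mode 2: guard c·x = 2.0838 hit at Δt = 0.7333 (t = 0.7333), x⁻ = (3.7467, -0.6950) → reset → x⁺ = (3.5247, -0.3407), jump to mode 0
Mode 0: guard c·x = 11.1733 hit at Δt = 1.4368 (t = 2.1701), x⁻ = (5.9248, 10.7834) → reset → x⁺ = (4.8491, 9.1746), jump to mode 2
Mode 2: flow for 0.9171 to horizon, guard not reached → x = (12.8211, 3.1023)

1 0.7333 2->0
2 2.1701 0->2
final: 2 12.8211 3.1023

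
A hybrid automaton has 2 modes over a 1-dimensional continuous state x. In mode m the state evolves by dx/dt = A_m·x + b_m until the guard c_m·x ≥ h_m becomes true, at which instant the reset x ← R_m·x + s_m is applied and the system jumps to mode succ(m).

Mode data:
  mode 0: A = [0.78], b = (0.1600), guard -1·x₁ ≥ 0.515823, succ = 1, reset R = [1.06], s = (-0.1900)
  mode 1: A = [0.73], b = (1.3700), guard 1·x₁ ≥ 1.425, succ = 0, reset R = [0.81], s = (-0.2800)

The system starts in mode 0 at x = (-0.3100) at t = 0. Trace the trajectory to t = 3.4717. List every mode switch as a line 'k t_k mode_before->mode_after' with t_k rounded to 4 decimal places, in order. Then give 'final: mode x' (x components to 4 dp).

Mode 0: guard c·x = 0.5158 hit at Δt = 1.3924 (t = 1.3924), x⁻ = (-0.5158) → reset → x⁺ = (-0.7368), jump to mode 1
Mode 1: guard c·x = 1.4250 hit at Δt = 1.4568 (t = 2.8492), x⁻ = (1.4250) → reset → x⁺ = (0.8742), jump to mode 0
Mode 0: flow for 0.6225 to horizon, guard not reached → x = (1.5489)

1 1.3924 0->1
2 2.8492 1->0
final: 0 1.5489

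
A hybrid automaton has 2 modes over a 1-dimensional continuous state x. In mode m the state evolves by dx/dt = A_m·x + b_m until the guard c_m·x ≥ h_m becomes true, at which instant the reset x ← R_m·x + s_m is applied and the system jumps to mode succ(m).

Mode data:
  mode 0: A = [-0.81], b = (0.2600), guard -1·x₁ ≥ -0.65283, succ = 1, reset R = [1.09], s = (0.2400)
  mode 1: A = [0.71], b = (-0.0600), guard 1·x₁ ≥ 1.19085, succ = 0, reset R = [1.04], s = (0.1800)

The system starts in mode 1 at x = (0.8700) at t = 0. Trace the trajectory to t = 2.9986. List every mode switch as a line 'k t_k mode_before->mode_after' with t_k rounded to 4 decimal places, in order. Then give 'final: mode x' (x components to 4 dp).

1 0.4824 1->0
2 1.9591 0->1
3 2.3023 1->0
final: 0 0.9454

Mode 1: guard c·x = 1.1908 hit at Δt = 0.4824 (t = 0.4824), x⁻ = (1.1908) → reset → x⁺ = (1.4185), jump to mode 0
Mode 0: guard c·x = -0.6528 hit at Δt = 1.4767 (t = 1.9591), x⁻ = (0.6528) → reset → x⁺ = (0.9516), jump to mode 1
Mode 1: guard c·x = 1.1908 hit at Δt = 0.3432 (t = 2.3023), x⁻ = (1.1908) → reset → x⁺ = (1.4185), jump to mode 0
Mode 0: flow for 0.6963 to horizon, guard not reached → x = (0.9454)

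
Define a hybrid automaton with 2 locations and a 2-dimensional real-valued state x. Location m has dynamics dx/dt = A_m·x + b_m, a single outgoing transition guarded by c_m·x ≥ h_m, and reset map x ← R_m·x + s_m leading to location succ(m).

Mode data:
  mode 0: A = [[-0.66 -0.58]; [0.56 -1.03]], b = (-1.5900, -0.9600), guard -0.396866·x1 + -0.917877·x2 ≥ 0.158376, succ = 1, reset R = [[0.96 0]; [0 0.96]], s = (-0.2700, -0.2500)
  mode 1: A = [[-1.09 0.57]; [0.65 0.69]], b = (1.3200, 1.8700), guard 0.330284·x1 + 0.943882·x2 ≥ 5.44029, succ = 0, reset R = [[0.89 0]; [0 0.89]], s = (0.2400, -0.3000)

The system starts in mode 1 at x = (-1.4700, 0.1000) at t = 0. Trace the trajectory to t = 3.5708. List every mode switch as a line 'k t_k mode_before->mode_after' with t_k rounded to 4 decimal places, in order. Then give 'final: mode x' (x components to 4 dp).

Mode 1: guard c·x = 5.4403 hit at Δt = 1.4987 (t = 1.4987), x⁻ = (1.7867, 5.1385) → reset → x⁺ = (1.8302, 4.2733), jump to mode 0
Mode 0: guard c·x = 0.1584 hit at Δt = 1.1847 (t = 2.6834), x⁻ = (-1.3647, 0.4175) → reset → x⁺ = (-1.5801, 0.1508), jump to mode 1
Mode 1: flow for 0.8874 to horizon, guard not reached → x = (0.5055, 2.1226)

1 1.4987 1->0
2 2.6834 0->1
final: 1 0.5055 2.1226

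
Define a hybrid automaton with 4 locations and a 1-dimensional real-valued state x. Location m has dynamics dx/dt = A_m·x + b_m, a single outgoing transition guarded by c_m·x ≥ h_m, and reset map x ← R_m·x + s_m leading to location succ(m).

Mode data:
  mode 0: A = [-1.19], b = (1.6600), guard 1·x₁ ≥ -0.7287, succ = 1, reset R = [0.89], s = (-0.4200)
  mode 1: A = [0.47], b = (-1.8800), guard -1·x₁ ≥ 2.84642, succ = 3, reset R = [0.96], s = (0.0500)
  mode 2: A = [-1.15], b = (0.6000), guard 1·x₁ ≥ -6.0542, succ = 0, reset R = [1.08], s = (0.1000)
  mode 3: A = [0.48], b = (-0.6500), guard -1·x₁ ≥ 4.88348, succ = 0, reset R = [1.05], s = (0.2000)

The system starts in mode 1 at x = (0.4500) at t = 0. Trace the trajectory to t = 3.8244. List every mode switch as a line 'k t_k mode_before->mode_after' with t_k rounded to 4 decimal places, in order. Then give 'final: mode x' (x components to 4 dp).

Mode 1: guard c·x = 2.8464 hit at Δt = 1.3974 (t = 1.3974), x⁻ = (-2.8464) → reset → x⁺ = (-2.6826), jump to mode 3
Mode 3: guard c·x = 4.8835 hit at Δt = 0.9066 (t = 2.3040), x⁻ = (-4.8835) → reset → x⁺ = (-4.9277), jump to mode 0
Mode 0: guard c·x = -0.7287 hit at Δt = 0.9168 (t = 3.2208), x⁻ = (-0.7287) → reset → x⁺ = (-1.0685), jump to mode 1
Mode 1: flow for 0.6036 to horizon, guard not reached → x = (-2.7311)

1 1.3974 1->3
2 2.3040 3->0
3 3.2208 0->1
final: 1 -2.7311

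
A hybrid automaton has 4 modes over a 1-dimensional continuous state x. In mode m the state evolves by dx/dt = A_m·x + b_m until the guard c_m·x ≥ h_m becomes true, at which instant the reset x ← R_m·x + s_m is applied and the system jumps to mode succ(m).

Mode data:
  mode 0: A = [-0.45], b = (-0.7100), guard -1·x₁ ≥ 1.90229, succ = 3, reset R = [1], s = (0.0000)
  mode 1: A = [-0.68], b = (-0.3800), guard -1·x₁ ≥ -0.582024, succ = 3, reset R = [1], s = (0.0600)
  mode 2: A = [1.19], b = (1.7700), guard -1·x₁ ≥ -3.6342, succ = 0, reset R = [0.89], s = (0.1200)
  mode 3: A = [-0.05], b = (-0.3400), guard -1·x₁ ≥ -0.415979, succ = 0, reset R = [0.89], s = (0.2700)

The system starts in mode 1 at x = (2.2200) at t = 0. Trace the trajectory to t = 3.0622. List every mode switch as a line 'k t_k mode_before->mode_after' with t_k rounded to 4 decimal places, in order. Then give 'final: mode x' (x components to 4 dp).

1 1.3092 1->3
2 1.9261 3->0
final: 0 -0.2475

Mode 1: guard c·x = -0.5820 hit at Δt = 1.3092 (t = 1.3092), x⁻ = (0.5820) → reset → x⁺ = (0.6420), jump to mode 3
Mode 3: guard c·x = -0.4160 hit at Δt = 0.6169 (t = 1.9261), x⁻ = (0.4160) → reset → x⁺ = (0.6402), jump to mode 0
Mode 0: flow for 1.1361 to horizon, guard not reached → x = (-0.2475)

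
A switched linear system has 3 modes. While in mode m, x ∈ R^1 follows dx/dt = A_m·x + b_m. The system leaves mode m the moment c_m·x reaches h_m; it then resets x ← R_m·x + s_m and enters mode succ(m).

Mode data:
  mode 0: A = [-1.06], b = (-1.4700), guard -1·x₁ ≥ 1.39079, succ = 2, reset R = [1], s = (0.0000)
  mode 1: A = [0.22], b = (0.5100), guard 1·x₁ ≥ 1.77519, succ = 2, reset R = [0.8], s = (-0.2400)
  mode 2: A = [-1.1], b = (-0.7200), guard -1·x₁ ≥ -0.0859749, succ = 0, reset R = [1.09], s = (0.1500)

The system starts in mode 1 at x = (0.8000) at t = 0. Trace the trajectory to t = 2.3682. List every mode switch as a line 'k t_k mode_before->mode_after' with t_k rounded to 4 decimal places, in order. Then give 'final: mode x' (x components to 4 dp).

1 1.2369 1->2
2 2.0617 2->0
final: 0 -0.2086

Mode 1: guard c·x = 1.7752 hit at Δt = 1.2369 (t = 1.2369), x⁻ = (1.7752) → reset → x⁺ = (1.1802), jump to mode 2
Mode 2: guard c·x = -0.0860 hit at Δt = 0.8248 (t = 2.0617), x⁻ = (0.0860) → reset → x⁺ = (0.2437), jump to mode 0
Mode 0: flow for 0.3065 to horizon, guard not reached → x = (-0.2086)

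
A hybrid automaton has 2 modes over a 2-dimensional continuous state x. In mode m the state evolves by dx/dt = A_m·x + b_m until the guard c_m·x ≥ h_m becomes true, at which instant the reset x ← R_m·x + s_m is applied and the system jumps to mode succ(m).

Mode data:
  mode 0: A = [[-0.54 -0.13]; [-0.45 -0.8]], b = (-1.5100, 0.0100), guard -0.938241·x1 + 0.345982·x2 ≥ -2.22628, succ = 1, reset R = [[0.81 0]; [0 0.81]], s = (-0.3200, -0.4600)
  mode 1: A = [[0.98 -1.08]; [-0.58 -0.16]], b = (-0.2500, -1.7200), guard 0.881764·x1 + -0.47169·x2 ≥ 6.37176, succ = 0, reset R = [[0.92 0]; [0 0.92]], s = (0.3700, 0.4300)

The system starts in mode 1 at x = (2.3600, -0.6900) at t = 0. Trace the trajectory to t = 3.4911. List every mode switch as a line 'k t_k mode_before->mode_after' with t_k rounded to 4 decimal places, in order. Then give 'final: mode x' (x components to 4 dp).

1 0.6255 1->0
2 1.9044 0->1
3 2.6336 1->0
final: 0 2.3892 -2.6247

Mode 1: guard c·x = 6.3718 hit at Δt = 0.6255 (t = 0.6255), x⁻ = (5.6534, -2.9400) → reset → x⁺ = (5.5711, -2.2748), jump to mode 0
Mode 0: guard c·x = -2.2263 hit at Δt = 1.2789 (t = 1.9044), x⁻ = (1.6650, -1.9195) → reset → x⁺ = (1.0286, -2.0148), jump to mode 1
Mode 1: guard c·x = 6.3718 hit at Δt = 0.7292 (t = 2.6336), x⁻ = (5.0546, -4.0595) → reset → x⁺ = (5.0202, -3.3047), jump to mode 0
Mode 0: flow for 0.8575 to horizon, guard not reached → x = (2.3892, -2.6247)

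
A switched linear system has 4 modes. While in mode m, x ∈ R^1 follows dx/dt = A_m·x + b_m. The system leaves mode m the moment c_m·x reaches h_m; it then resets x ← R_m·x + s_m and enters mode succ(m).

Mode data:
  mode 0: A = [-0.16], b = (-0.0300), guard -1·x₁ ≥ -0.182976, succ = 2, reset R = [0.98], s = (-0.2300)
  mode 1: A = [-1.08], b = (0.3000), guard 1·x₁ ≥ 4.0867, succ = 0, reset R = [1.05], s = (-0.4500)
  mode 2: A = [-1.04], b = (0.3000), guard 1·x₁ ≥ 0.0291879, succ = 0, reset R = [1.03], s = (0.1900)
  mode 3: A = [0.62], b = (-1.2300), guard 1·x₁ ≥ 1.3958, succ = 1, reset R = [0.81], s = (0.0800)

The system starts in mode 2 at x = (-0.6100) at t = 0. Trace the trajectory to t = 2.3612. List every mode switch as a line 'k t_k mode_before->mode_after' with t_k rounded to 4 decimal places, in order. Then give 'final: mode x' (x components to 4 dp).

1 1.1950 2->0
2 1.7913 0->2
3 2.0495 2->0
final: 0 0.2002

Mode 2: guard c·x = 0.0292 hit at Δt = 1.1950 (t = 1.1950), x⁻ = (0.0292) → reset → x⁺ = (0.2201), jump to mode 0
Mode 0: guard c·x = -0.1830 hit at Δt = 0.5963 (t = 1.7913), x⁻ = (0.1830) → reset → x⁺ = (-0.0507), jump to mode 2
Mode 2: guard c·x = 0.0292 hit at Δt = 0.2582 (t = 2.0495), x⁻ = (0.0292) → reset → x⁺ = (0.2201), jump to mode 0
Mode 0: flow for 0.3117 to horizon, guard not reached → x = (0.2002)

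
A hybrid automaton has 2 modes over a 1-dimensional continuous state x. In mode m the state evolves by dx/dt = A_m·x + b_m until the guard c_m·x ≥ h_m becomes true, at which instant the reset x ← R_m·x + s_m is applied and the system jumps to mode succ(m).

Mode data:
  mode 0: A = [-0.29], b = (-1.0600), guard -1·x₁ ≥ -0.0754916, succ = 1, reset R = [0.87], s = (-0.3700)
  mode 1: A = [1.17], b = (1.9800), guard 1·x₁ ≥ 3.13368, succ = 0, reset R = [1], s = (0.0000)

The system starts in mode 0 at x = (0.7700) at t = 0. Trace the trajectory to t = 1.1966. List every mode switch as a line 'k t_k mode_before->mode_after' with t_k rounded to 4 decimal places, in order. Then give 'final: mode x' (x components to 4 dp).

Mode 0: guard c·x = -0.0755 hit at Δt = 0.5887 (t = 0.5887), x⁻ = (0.0755) → reset → x⁺ = (-0.3043), jump to mode 1
Mode 1: flow for 0.6079 to horizon, guard not reached → x = (1.1344)

1 0.5887 0->1
final: 1 1.1344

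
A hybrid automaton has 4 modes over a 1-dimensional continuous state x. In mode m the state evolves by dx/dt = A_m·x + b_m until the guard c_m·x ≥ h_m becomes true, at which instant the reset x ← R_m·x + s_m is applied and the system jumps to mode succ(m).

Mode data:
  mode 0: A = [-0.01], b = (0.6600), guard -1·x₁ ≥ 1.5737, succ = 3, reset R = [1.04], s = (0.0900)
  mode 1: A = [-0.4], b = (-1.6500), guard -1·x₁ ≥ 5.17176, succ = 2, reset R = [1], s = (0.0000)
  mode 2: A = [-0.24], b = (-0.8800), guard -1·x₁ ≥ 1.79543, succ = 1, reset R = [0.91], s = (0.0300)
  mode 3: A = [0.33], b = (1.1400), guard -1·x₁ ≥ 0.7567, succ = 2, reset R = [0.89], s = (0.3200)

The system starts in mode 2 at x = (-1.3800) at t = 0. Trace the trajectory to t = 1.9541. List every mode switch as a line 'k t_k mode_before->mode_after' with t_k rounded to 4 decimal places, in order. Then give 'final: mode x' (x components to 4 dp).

1 0.8354 2->1
final: 1 -2.5134

Mode 2: guard c·x = 1.7954 hit at Δt = 0.8354 (t = 0.8354), x⁻ = (-1.7954) → reset → x⁺ = (-1.6038), jump to mode 1
Mode 1: flow for 1.1187 to horizon, guard not reached → x = (-2.5134)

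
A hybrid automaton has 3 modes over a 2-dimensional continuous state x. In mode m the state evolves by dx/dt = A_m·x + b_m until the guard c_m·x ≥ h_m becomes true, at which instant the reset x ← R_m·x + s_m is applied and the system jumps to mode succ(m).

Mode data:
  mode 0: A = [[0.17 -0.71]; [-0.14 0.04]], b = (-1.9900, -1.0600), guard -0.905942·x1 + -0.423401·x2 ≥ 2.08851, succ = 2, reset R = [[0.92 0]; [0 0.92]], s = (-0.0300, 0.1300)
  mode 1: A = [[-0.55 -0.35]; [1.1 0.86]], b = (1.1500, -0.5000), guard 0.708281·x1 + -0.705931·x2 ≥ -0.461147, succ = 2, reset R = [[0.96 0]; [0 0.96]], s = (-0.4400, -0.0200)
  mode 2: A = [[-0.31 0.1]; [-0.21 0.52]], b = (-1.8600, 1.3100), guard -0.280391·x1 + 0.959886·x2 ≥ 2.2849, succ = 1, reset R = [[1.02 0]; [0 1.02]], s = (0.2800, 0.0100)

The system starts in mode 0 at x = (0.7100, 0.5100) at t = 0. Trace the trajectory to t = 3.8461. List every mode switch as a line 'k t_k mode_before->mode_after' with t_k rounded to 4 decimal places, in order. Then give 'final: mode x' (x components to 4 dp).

Mode 0: guard c·x = 2.0885 hit at Δt = 1.3374 (t = 1.3374), x⁻ = (-1.9350, -0.7925) → reset → x⁺ = (-1.8102, -0.5991), jump to mode 2
Mode 2: guard c·x = 2.2849 hit at Δt = 1.0603 (t = 2.3977), x⁻ = (-2.9477, 1.5193) → reset → x⁺ = (-2.7267, 1.5597), jump to mode 1
Mode 1: guard c·x = -0.4611 hit at Δt = 0.9390 (t = 3.3367), x⁻ = (-0.9206, -0.2704) → reset → x⁺ = (-1.3237, -0.2796), jump to mode 2
Mode 2: flow for 0.5094 to horizon, guard not reached → x = (-1.9999, 0.6030)

1 1.3374 0->2
2 2.3977 2->1
3 3.3367 1->2
final: 2 -1.9999 0.6030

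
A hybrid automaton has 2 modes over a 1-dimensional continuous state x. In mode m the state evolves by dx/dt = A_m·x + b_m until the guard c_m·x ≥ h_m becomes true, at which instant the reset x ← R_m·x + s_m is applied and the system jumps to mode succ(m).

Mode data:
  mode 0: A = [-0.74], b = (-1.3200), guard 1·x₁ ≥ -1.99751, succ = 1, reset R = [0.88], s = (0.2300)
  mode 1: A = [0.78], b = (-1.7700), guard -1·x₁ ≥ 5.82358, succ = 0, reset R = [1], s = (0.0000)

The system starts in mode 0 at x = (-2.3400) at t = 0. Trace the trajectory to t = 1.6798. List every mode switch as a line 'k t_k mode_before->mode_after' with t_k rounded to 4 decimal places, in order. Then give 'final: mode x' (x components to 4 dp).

Mode 0: guard c·x = -1.9975 hit at Δt = 1.2925 (t = 1.2925), x⁻ = (-1.9975) → reset → x⁺ = (-1.5278), jump to mode 1
Mode 1: flow for 0.3873 to horizon, guard not reached → x = (-2.8669)

1 1.2925 0->1
final: 1 -2.8669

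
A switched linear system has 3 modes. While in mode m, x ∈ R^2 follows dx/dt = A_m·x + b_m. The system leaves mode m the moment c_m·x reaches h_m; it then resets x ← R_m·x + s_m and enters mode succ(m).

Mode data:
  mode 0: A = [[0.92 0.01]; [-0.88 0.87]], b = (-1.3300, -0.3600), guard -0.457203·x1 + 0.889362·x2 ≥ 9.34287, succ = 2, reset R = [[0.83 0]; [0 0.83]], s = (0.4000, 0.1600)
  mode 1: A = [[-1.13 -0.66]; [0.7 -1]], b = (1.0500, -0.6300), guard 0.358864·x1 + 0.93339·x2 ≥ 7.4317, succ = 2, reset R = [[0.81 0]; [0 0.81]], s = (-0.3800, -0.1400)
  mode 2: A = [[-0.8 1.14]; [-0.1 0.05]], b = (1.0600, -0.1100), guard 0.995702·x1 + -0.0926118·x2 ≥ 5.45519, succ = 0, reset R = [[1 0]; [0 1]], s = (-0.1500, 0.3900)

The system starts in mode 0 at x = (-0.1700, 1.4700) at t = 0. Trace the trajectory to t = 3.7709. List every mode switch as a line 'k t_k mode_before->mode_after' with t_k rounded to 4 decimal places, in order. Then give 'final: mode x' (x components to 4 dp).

1 1.4650 0->2
2 2.7760 2->0
final: 0 12.8640 5.0662

Mode 0: guard c·x = 9.3429 hit at Δt = 1.4650 (t = 1.4650), x⁻ = (-4.6798, 8.0993) → reset → x⁺ = (-3.4843, 6.8824), jump to mode 2
Mode 2: guard c·x = 5.4552 hit at Δt = 1.3110 (t = 2.7760), x⁻ = (6.1220, 6.9161) → reset → x⁺ = (5.9720, 7.3061), jump to mode 0
Mode 0: flow for 0.9949 to horizon, guard not reached → x = (12.8640, 5.0662)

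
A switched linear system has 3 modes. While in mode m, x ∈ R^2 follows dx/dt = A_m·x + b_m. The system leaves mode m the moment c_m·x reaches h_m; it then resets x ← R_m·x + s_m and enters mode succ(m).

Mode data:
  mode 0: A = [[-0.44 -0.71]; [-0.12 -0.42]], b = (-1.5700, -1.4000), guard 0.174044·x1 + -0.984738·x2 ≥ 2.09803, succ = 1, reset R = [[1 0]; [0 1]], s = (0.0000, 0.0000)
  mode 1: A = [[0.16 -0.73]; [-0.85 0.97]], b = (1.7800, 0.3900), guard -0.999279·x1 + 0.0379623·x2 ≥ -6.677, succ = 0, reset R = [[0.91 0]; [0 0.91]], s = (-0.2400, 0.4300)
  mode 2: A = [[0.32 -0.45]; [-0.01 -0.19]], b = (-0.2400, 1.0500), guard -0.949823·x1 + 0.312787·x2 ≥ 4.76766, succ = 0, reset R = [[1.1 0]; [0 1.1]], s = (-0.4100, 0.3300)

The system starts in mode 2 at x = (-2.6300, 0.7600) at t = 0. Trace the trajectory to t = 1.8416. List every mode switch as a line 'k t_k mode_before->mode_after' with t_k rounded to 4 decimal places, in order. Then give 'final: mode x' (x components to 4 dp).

1 0.9842 2->0
final: 0 -5.5201 0.9289

Mode 2: guard c·x = 4.7677 hit at Δt = 0.9842 (t = 0.9842), x⁻ = (-4.4912, 1.6044) → reset → x⁺ = (-5.3503, 2.0949), jump to mode 0
Mode 0: flow for 0.8574 to horizon, guard not reached → x = (-5.5201, 0.9289)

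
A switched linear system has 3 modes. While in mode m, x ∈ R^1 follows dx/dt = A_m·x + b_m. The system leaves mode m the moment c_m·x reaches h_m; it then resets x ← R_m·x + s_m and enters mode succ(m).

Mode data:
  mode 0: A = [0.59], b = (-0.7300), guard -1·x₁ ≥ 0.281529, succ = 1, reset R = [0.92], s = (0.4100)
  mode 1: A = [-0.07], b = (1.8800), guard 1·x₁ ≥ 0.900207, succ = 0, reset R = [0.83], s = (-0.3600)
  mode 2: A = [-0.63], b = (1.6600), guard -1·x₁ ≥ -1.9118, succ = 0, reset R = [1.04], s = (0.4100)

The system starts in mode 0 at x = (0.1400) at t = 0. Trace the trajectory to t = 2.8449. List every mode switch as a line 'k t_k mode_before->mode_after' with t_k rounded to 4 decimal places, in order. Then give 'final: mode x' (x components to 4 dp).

Mode 0: guard c·x = 0.2815 hit at Δt = 0.5510 (t = 0.5510), x⁻ = (-0.2815) → reset → x⁺ = (0.1510), jump to mode 1
Mode 1: guard c·x = 0.9002 hit at Δt = 0.4065 (t = 0.9575), x⁻ = (0.9002) → reset → x⁺ = (0.3872), jump to mode 0
Mode 0: guard c·x = 0.2815 hit at Δt = 0.9836 (t = 1.9411), x⁻ = (-0.2815) → reset → x⁺ = (0.1510), jump to mode 1
Mode 1: guard c·x = 0.9002 hit at Δt = 0.4065 (t = 2.3476), x⁻ = (0.9002) → reset → x⁺ = (0.3872), jump to mode 0
Mode 0: flow for 0.4973 to horizon, guard not reached → x = (0.0973)

1 0.5510 0->1
2 0.9575 1->0
3 1.9411 0->1
4 2.3476 1->0
final: 0 0.0973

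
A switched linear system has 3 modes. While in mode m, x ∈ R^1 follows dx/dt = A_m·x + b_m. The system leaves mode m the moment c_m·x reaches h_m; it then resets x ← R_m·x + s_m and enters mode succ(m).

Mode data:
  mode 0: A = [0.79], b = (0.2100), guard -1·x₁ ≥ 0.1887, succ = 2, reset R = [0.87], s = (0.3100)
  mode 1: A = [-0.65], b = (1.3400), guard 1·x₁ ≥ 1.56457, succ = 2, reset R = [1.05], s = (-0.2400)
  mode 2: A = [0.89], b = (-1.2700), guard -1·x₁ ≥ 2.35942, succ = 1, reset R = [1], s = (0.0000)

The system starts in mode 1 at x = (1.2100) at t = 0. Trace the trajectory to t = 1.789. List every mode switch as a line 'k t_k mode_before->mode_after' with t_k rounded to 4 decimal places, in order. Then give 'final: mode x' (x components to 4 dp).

Mode 1: guard c·x = 1.5646 hit at Δt = 0.8285 (t = 0.8285), x⁻ = (1.5646) → reset → x⁺ = (1.4028), jump to mode 2
Mode 2: flow for 0.9605 to horizon, guard not reached → x = (1.3701)

1 0.8285 1->2
final: 2 1.3701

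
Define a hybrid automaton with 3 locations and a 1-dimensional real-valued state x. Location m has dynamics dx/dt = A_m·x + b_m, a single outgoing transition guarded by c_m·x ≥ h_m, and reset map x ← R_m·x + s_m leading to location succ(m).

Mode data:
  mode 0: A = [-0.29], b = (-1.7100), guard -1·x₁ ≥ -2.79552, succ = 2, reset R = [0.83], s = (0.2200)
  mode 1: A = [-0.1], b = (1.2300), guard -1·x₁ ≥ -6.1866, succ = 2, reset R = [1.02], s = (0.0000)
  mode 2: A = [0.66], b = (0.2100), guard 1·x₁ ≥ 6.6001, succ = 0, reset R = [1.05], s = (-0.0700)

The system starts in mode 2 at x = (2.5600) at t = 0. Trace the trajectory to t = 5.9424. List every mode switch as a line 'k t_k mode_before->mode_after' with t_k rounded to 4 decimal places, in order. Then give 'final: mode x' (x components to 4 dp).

1 1.3288 2->0
2 2.6517 0->2
3 3.9909 2->0
4 5.3138 0->2
final: 2 4.0100

Mode 2: guard c·x = 6.6001 hit at Δt = 1.3288 (t = 1.3288), x⁻ = (6.6001) → reset → x⁺ = (6.8601), jump to mode 0
Mode 0: guard c·x = -2.7955 hit at Δt = 1.3229 (t = 2.6517), x⁻ = (2.7955) → reset → x⁺ = (2.5403), jump to mode 2
Mode 2: guard c·x = 6.6001 hit at Δt = 1.3392 (t = 3.9909), x⁻ = (6.6001) → reset → x⁺ = (6.8601), jump to mode 0
Mode 0: guard c·x = -2.7955 hit at Δt = 1.3229 (t = 5.3138), x⁻ = (2.7955) → reset → x⁺ = (2.5403), jump to mode 2
Mode 2: flow for 0.6286 to horizon, guard not reached → x = (4.0100)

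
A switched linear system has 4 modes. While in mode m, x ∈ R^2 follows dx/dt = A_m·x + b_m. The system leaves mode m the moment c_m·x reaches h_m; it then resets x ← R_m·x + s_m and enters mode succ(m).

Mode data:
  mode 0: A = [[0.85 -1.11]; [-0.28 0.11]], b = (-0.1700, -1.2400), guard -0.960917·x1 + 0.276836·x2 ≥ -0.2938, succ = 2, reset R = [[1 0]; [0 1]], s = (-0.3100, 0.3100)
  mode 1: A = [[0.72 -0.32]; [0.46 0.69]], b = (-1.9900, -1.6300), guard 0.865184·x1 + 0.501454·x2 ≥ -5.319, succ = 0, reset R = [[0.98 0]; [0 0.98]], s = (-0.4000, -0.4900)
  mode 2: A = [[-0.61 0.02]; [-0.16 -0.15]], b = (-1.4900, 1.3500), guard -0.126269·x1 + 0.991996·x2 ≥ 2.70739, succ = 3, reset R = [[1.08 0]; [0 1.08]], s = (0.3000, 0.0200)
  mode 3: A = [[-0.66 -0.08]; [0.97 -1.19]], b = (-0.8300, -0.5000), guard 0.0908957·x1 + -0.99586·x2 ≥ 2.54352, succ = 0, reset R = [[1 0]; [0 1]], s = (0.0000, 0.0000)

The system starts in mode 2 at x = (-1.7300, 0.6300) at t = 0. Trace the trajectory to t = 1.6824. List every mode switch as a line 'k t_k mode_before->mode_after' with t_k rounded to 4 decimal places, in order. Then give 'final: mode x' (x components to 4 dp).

1 1.2874 2->3
final: 3 -1.8419 0.9381

Mode 2: guard c·x = 2.7074 hit at Δt = 1.2874 (t = 1.2874), x⁻ = (-2.0876, 2.4635) → reset → x⁺ = (-1.9546, 2.6806), jump to mode 3
Mode 3: flow for 0.3950 to horizon, guard not reached → x = (-1.8419, 0.9381)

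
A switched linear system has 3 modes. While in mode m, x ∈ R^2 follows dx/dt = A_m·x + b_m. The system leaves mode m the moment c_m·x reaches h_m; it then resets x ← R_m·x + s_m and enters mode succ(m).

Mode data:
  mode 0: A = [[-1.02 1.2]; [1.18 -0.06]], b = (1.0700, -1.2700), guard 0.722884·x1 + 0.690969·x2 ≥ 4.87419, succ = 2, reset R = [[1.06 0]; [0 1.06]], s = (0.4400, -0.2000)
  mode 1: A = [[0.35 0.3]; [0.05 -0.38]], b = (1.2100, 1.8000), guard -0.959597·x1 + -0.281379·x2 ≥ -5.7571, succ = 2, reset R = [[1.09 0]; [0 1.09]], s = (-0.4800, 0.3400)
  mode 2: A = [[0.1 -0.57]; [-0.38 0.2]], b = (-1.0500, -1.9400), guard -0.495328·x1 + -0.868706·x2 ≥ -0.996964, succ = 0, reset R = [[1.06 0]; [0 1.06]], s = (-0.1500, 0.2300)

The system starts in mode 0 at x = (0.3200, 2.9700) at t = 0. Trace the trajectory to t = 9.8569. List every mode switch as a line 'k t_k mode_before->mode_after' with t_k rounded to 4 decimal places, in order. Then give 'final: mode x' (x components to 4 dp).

Mode 0: guard c·x = 4.8742 hit at Δt = 0.9972 (t = 0.9972), x⁻ = (3.1621, 3.7460) → reset → x⁺ = (3.7918, 3.7707), jump to mode 2
Mode 2: guard c·x = -0.9970 hit at Δt = 1.3571 (t = 2.3543), x⁻ = (1.0314, 0.5596) → reset → x⁺ = (0.9432, 0.8231), jump to mode 0
Mode 0: guard c·x = 4.8742 hit at Δt = 2.6336 (t = 4.9879), x⁻ = (3.4208, 3.4753) → reset → x⁺ = (4.0661, 3.4839), jump to mode 2
Mode 2: guard c·x = -0.9970 hit at Δt = 1.2758 (t = 6.2638), x⁻ = (1.7765, 0.1347) → reset → x⁺ = (1.7331, 0.3728), jump to mode 0
Mode 0: guard c·x = 4.8742 hit at Δt = 2.4922 (t = 8.7559), x⁻ = (3.4267, 3.4692) → reset → x⁺ = (4.0723, 3.4774), jump to mode 2
Mode 2: flow for 1.1010 to horizon, guard not reached → x = (1.9763, 0.5730)

1 0.9972 0->2
2 2.3543 2->0
3 4.9879 0->2
4 6.2638 2->0
5 8.7559 0->2
final: 2 1.9763 0.5730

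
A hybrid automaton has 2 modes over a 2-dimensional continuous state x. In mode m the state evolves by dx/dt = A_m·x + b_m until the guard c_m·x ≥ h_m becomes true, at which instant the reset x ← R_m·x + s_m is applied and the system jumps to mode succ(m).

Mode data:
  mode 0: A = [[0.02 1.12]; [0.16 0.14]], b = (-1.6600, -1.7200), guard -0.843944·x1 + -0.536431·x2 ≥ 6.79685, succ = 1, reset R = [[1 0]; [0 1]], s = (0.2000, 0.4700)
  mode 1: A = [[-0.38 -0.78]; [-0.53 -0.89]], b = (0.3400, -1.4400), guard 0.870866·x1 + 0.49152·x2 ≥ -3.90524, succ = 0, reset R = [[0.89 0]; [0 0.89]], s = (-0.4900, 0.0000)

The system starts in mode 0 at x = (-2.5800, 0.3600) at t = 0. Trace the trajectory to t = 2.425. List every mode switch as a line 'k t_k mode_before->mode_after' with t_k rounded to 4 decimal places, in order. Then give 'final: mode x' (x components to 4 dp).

1 1.2443 0->1
2 1.8584 1->0
final: 0 -6.0005 -2.2502

Mode 0: guard c·x = 6.7969 hit at Δt = 1.2443 (t = 1.2443), x⁻ = (-6.2858, -2.7814) → reset → x⁺ = (-6.0858, -2.3114), jump to mode 1
Mode 1: guard c·x = -3.9052 hit at Δt = 0.6141 (t = 1.8584), x⁻ = (-4.0336, -0.7986) → reset → x⁺ = (-4.0799, -0.7108), jump to mode 0
Mode 0: flow for 0.5666 to horizon, guard not reached → x = (-6.0005, -2.2502)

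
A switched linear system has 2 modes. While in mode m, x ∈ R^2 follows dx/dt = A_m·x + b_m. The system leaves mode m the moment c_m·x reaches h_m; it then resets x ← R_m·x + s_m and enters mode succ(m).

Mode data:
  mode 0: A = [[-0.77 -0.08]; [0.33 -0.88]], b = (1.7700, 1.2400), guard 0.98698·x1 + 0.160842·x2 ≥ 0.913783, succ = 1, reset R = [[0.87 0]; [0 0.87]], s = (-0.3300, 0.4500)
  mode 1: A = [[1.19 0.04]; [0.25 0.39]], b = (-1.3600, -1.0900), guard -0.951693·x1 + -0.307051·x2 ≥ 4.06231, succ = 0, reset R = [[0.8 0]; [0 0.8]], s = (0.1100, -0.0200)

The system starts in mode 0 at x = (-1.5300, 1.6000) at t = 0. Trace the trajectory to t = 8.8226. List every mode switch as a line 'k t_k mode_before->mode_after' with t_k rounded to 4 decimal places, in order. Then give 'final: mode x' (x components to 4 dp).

1 1.1994 0->1
2 2.7792 1->0
3 4.5086 0->1
4 6.1054 1->0
5 7.7956 0->1
final: 1 -1.4819 0.3691

Mode 0: guard c·x = 0.9138 hit at Δt = 1.1994 (t = 1.1994), x⁻ = (0.6881, 1.4591) → reset → x⁺ = (0.2686, 1.7194), jump to mode 1
Mode 1: guard c·x = 4.0623 hit at Δt = 1.5798 (t = 2.7792), x⁻ = (-4.3295, 0.1891) → reset → x⁺ = (-3.3536, 0.1313), jump to mode 0
Mode 0: guard c·x = 0.9138 hit at Δt = 1.7294 (t = 4.5086), x⁻ = (0.7594, 1.0215) → reset → x⁺ = (0.3307, 1.3387), jump to mode 1
Mode 1: guard c·x = 4.0623 hit at Δt = 1.5967 (t = 6.1054), x⁻ = (-4.1146, -0.4771) → reset → x⁺ = (-3.1817, -0.4017), jump to mode 0
Mode 0: guard c·x = 0.9138 hit at Δt = 1.6902 (t = 7.7956), x⁻ = (0.7782, 0.9060) → reset → x⁺ = (0.3470, 1.2382), jump to mode 1
Mode 1: flow for 1.0270 to horizon, guard not reached → x = (-1.4819, 0.3691)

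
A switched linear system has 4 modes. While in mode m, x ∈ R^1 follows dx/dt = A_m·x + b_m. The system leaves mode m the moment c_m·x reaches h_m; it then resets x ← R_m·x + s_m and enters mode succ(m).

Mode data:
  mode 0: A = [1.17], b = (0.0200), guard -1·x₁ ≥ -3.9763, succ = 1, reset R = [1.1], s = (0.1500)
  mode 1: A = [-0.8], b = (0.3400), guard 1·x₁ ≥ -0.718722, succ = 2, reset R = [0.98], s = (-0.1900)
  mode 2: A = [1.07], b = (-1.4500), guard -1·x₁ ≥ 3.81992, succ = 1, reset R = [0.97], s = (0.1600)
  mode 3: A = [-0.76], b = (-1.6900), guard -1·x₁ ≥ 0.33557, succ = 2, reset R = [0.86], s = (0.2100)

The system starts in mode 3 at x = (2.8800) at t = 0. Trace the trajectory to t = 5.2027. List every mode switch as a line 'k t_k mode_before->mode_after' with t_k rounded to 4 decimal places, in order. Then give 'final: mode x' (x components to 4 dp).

Mode 3: guard c·x = 0.3356 hit at Δt = 1.3084 (t = 1.3084), x⁻ = (-0.3356) → reset → x⁺ = (-0.0786), jump to mode 2
Mode 2: guard c·x = 3.8199 hit at Δt = 1.1996 (t = 2.5080), x⁻ = (-3.8199) → reset → x⁺ = (-3.5453), jump to mode 1
Mode 1: guard c·x = -0.7187 hit at Δt = 1.5557 (t = 4.0637), x⁻ = (-0.7187) → reset → x⁺ = (-0.8943), jump to mode 2
Mode 2: guard c·x = 3.8199 hit at Δt = 0.7786 (t = 4.8423), x⁻ = (-3.8199) → reset → x⁺ = (-3.5453), jump to mode 1
Mode 1: flow for 0.3604 to horizon, guard not reached → x = (-2.5509)

1 1.3084 3->2
2 2.5080 2->1
3 4.0637 1->2
4 4.8423 2->1
final: 1 -2.5509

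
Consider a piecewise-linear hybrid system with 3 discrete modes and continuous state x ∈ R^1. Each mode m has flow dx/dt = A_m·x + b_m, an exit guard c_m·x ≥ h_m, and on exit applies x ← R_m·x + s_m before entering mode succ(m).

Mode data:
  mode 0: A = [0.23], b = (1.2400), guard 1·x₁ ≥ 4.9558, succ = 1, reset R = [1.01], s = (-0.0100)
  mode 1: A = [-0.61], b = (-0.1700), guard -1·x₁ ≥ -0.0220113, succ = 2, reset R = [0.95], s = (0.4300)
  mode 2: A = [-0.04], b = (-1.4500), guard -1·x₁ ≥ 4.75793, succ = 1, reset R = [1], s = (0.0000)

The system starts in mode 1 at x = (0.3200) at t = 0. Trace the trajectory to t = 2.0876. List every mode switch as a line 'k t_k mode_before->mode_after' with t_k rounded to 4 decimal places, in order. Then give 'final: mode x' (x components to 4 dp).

1 1.1289 1->2
final: 2 -0.9299

Mode 1: guard c·x = -0.0220 hit at Δt = 1.1289 (t = 1.1289), x⁻ = (0.0220) → reset → x⁺ = (0.4509), jump to mode 2
Mode 2: flow for 0.9587 to horizon, guard not reached → x = (-0.9299)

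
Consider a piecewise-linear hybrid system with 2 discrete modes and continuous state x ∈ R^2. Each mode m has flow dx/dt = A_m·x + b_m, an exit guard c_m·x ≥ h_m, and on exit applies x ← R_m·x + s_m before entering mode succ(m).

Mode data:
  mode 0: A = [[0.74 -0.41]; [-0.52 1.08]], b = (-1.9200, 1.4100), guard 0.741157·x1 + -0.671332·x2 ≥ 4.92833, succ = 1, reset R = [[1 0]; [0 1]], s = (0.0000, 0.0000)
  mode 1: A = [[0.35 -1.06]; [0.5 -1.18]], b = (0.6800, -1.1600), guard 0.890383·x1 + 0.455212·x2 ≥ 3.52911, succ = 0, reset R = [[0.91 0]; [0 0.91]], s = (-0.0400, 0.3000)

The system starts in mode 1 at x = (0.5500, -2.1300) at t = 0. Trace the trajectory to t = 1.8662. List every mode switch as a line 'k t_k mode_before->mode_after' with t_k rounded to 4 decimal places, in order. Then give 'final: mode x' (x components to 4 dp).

1 1.2898 1->0
final: 0 4.3381 -0.4556

Mode 1: guard c·x = 3.5291 hit at Δt = 1.2898 (t = 1.2898), x⁻ = (4.1134, -0.2931) → reset → x⁺ = (3.7032, 0.0333), jump to mode 0
Mode 0: flow for 0.5764 to horizon, guard not reached → x = (4.3381, -0.4556)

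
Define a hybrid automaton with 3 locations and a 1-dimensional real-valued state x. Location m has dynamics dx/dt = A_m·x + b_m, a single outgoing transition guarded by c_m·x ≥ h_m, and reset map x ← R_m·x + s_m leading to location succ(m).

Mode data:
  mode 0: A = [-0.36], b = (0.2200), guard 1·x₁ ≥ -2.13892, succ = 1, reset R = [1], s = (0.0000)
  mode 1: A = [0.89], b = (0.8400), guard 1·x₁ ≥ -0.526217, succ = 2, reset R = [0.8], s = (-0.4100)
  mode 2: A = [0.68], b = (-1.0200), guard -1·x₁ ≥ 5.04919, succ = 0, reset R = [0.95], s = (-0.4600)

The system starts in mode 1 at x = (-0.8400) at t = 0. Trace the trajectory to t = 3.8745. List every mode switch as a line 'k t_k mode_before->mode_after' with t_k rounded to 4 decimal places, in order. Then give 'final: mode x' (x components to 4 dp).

1 1.5639 1->2
2 3.0831 2->0
final: 0 -3.8020

Mode 1: guard c·x = -0.5262 hit at Δt = 1.5639 (t = 1.5639), x⁻ = (-0.5262) → reset → x⁺ = (-0.8310), jump to mode 2
Mode 2: guard c·x = 5.0492 hit at Δt = 1.5192 (t = 3.0831), x⁻ = (-5.0492) → reset → x⁺ = (-5.2567), jump to mode 0
Mode 0: flow for 0.7914 to horizon, guard not reached → x = (-3.8020)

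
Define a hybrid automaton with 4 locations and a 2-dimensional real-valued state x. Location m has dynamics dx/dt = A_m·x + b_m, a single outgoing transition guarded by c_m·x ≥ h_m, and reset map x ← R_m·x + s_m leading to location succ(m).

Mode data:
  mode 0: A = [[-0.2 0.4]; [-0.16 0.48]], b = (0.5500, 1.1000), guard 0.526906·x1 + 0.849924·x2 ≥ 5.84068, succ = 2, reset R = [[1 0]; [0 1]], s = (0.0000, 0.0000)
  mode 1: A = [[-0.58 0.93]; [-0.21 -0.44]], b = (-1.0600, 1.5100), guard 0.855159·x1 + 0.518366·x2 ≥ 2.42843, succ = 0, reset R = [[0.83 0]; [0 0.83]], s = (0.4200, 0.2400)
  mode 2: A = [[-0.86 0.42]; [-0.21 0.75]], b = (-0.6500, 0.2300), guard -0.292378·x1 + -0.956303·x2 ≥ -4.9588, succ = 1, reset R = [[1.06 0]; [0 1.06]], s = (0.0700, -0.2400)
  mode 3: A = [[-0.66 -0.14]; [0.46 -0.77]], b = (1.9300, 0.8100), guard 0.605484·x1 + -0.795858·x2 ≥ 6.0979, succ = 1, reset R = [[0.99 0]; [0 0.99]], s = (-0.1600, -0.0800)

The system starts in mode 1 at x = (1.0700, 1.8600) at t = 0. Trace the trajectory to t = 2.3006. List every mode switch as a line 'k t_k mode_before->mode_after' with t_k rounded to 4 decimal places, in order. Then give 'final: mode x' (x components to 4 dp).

1 1.5446 1->0
final: 0 2.6004 3.8474

Mode 1: guard c·x = 2.4284 hit at Δt = 1.5446 (t = 1.5446), x⁻ = (1.4185, 2.3446) → reset → x⁺ = (1.5974, 2.1860), jump to mode 0
Mode 0: flow for 0.7560 to horizon, guard not reached → x = (2.6004, 3.8474)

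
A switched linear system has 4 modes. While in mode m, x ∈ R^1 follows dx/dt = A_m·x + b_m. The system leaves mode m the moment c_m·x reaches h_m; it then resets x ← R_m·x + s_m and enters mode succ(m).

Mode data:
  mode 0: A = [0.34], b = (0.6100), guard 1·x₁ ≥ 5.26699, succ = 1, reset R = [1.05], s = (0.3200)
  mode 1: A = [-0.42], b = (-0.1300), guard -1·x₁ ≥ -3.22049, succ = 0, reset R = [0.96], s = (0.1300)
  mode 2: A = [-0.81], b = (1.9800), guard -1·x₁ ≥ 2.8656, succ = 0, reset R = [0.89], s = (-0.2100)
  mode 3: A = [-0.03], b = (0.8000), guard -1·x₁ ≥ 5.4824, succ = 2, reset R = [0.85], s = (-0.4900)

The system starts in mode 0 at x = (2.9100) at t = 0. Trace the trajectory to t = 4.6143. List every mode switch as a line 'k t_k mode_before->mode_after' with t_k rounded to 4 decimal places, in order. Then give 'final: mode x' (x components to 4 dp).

1 1.1946 0->1
2 2.5202 1->0
3 3.5261 0->1
final: 1 3.5906

Mode 0: guard c·x = 5.2670 hit at Δt = 1.1946 (t = 1.1946), x⁻ = (5.2670) → reset → x⁺ = (5.8503), jump to mode 1
Mode 1: guard c·x = -3.2205 hit at Δt = 1.3256 (t = 2.5202), x⁻ = (3.2205) → reset → x⁺ = (3.2217), jump to mode 0
Mode 0: guard c·x = 5.2670 hit at Δt = 1.0059 (t = 3.5261), x⁻ = (5.2670) → reset → x⁺ = (5.8503), jump to mode 1
Mode 1: flow for 1.0882 to horizon, guard not reached → x = (3.5906)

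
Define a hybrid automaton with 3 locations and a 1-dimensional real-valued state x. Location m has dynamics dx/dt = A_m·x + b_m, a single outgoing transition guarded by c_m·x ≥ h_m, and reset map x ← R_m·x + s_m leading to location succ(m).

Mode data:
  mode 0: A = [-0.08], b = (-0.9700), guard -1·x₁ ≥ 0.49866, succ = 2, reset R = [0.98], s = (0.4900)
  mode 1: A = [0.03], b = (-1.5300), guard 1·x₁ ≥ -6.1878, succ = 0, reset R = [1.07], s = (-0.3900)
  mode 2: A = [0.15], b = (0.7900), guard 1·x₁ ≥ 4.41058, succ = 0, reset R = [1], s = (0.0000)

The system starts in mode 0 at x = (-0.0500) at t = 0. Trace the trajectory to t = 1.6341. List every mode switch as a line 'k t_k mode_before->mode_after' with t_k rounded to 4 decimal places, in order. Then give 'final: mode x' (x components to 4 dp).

1 0.4733 0->2
final: 2 1.0033

Mode 0: guard c·x = 0.4987 hit at Δt = 0.4733 (t = 0.4733), x⁻ = (-0.4987) → reset → x⁺ = (0.0013), jump to mode 2
Mode 2: flow for 1.1608 to horizon, guard not reached → x = (1.0033)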